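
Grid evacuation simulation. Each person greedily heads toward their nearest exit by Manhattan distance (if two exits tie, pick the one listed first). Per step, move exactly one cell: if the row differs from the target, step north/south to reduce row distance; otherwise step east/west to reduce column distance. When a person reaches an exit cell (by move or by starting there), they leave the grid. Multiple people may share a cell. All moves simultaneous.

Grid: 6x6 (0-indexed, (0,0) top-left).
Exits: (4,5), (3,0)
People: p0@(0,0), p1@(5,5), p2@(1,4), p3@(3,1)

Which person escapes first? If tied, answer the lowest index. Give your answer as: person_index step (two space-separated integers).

Step 1: p0:(0,0)->(1,0) | p1:(5,5)->(4,5)->EXIT | p2:(1,4)->(2,4) | p3:(3,1)->(3,0)->EXIT
Step 2: p0:(1,0)->(2,0) | p1:escaped | p2:(2,4)->(3,4) | p3:escaped
Step 3: p0:(2,0)->(3,0)->EXIT | p1:escaped | p2:(3,4)->(4,4) | p3:escaped
Step 4: p0:escaped | p1:escaped | p2:(4,4)->(4,5)->EXIT | p3:escaped
Exit steps: [3, 1, 4, 1]
First to escape: p1 at step 1

Answer: 1 1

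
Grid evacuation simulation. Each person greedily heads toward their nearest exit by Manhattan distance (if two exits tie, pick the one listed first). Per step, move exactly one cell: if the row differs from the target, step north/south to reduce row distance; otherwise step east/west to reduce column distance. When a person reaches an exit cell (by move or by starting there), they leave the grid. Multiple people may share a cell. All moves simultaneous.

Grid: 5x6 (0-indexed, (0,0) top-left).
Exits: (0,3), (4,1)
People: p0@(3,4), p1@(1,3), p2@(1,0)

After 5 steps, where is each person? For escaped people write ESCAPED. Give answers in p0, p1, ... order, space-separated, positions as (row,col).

Step 1: p0:(3,4)->(2,4) | p1:(1,3)->(0,3)->EXIT | p2:(1,0)->(0,0)
Step 2: p0:(2,4)->(1,4) | p1:escaped | p2:(0,0)->(0,1)
Step 3: p0:(1,4)->(0,4) | p1:escaped | p2:(0,1)->(0,2)
Step 4: p0:(0,4)->(0,3)->EXIT | p1:escaped | p2:(0,2)->(0,3)->EXIT

ESCAPED ESCAPED ESCAPED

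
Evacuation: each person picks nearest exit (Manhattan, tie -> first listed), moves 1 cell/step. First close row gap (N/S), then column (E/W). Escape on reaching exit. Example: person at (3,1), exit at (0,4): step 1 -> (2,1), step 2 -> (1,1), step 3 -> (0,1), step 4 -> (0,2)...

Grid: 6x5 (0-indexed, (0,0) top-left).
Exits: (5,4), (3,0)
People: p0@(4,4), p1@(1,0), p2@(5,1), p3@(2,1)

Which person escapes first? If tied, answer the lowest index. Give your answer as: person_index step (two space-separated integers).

Step 1: p0:(4,4)->(5,4)->EXIT | p1:(1,0)->(2,0) | p2:(5,1)->(5,2) | p3:(2,1)->(3,1)
Step 2: p0:escaped | p1:(2,0)->(3,0)->EXIT | p2:(5,2)->(5,3) | p3:(3,1)->(3,0)->EXIT
Step 3: p0:escaped | p1:escaped | p2:(5,3)->(5,4)->EXIT | p3:escaped
Exit steps: [1, 2, 3, 2]
First to escape: p0 at step 1

Answer: 0 1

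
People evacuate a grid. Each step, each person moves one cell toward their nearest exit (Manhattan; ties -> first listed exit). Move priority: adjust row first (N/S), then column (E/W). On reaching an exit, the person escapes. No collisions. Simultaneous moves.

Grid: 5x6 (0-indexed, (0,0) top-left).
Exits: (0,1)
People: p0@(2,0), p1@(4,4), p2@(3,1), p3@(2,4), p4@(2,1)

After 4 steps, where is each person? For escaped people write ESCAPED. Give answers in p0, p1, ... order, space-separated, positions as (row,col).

Step 1: p0:(2,0)->(1,0) | p1:(4,4)->(3,4) | p2:(3,1)->(2,1) | p3:(2,4)->(1,4) | p4:(2,1)->(1,1)
Step 2: p0:(1,0)->(0,0) | p1:(3,4)->(2,4) | p2:(2,1)->(1,1) | p3:(1,4)->(0,4) | p4:(1,1)->(0,1)->EXIT
Step 3: p0:(0,0)->(0,1)->EXIT | p1:(2,4)->(1,4) | p2:(1,1)->(0,1)->EXIT | p3:(0,4)->(0,3) | p4:escaped
Step 4: p0:escaped | p1:(1,4)->(0,4) | p2:escaped | p3:(0,3)->(0,2) | p4:escaped

ESCAPED (0,4) ESCAPED (0,2) ESCAPED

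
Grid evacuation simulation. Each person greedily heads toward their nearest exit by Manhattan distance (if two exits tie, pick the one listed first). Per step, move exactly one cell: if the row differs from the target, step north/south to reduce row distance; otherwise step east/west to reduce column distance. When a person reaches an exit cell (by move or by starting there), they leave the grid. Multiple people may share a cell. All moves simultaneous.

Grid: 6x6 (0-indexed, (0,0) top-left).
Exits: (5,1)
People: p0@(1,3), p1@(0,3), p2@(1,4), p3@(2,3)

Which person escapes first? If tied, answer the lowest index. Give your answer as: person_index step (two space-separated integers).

Answer: 3 5

Derivation:
Step 1: p0:(1,3)->(2,3) | p1:(0,3)->(1,3) | p2:(1,4)->(2,4) | p3:(2,3)->(3,3)
Step 2: p0:(2,3)->(3,3) | p1:(1,3)->(2,3) | p2:(2,4)->(3,4) | p3:(3,3)->(4,3)
Step 3: p0:(3,3)->(4,3) | p1:(2,3)->(3,3) | p2:(3,4)->(4,4) | p3:(4,3)->(5,3)
Step 4: p0:(4,3)->(5,3) | p1:(3,3)->(4,3) | p2:(4,4)->(5,4) | p3:(5,3)->(5,2)
Step 5: p0:(5,3)->(5,2) | p1:(4,3)->(5,3) | p2:(5,4)->(5,3) | p3:(5,2)->(5,1)->EXIT
Step 6: p0:(5,2)->(5,1)->EXIT | p1:(5,3)->(5,2) | p2:(5,3)->(5,2) | p3:escaped
Step 7: p0:escaped | p1:(5,2)->(5,1)->EXIT | p2:(5,2)->(5,1)->EXIT | p3:escaped
Exit steps: [6, 7, 7, 5]
First to escape: p3 at step 5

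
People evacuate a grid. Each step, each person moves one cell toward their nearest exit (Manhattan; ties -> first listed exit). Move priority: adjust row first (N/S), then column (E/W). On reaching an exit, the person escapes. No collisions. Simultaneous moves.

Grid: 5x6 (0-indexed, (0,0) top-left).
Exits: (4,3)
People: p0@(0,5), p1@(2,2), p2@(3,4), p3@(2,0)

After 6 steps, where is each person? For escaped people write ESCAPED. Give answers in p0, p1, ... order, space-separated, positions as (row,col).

Step 1: p0:(0,5)->(1,5) | p1:(2,2)->(3,2) | p2:(3,4)->(4,4) | p3:(2,0)->(3,0)
Step 2: p0:(1,5)->(2,5) | p1:(3,2)->(4,2) | p2:(4,4)->(4,3)->EXIT | p3:(3,0)->(4,0)
Step 3: p0:(2,5)->(3,5) | p1:(4,2)->(4,3)->EXIT | p2:escaped | p3:(4,0)->(4,1)
Step 4: p0:(3,5)->(4,5) | p1:escaped | p2:escaped | p3:(4,1)->(4,2)
Step 5: p0:(4,5)->(4,4) | p1:escaped | p2:escaped | p3:(4,2)->(4,3)->EXIT
Step 6: p0:(4,4)->(4,3)->EXIT | p1:escaped | p2:escaped | p3:escaped

ESCAPED ESCAPED ESCAPED ESCAPED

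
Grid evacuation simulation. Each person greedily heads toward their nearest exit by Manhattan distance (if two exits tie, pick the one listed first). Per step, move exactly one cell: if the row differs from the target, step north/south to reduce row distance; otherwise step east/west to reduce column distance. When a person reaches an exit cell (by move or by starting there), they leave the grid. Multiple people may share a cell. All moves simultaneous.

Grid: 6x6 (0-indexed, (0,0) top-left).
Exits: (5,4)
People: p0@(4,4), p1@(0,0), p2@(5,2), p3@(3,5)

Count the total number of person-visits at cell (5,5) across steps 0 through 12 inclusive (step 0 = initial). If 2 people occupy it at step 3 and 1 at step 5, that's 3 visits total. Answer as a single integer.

Answer: 1

Derivation:
Step 0: p0@(4,4) p1@(0,0) p2@(5,2) p3@(3,5) -> at (5,5): 0 [-], cum=0
Step 1: p0@ESC p1@(1,0) p2@(5,3) p3@(4,5) -> at (5,5): 0 [-], cum=0
Step 2: p0@ESC p1@(2,0) p2@ESC p3@(5,5) -> at (5,5): 1 [p3], cum=1
Step 3: p0@ESC p1@(3,0) p2@ESC p3@ESC -> at (5,5): 0 [-], cum=1
Step 4: p0@ESC p1@(4,0) p2@ESC p3@ESC -> at (5,5): 0 [-], cum=1
Step 5: p0@ESC p1@(5,0) p2@ESC p3@ESC -> at (5,5): 0 [-], cum=1
Step 6: p0@ESC p1@(5,1) p2@ESC p3@ESC -> at (5,5): 0 [-], cum=1
Step 7: p0@ESC p1@(5,2) p2@ESC p3@ESC -> at (5,5): 0 [-], cum=1
Step 8: p0@ESC p1@(5,3) p2@ESC p3@ESC -> at (5,5): 0 [-], cum=1
Step 9: p0@ESC p1@ESC p2@ESC p3@ESC -> at (5,5): 0 [-], cum=1
Total visits = 1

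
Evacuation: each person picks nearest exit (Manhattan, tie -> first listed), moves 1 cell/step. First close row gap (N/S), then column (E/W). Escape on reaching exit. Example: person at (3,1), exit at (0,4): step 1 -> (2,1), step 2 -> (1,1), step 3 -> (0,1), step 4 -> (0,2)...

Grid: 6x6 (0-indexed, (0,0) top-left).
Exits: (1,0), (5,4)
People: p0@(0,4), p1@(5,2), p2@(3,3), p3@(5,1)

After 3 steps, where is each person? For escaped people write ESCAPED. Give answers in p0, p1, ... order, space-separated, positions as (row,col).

Step 1: p0:(0,4)->(1,4) | p1:(5,2)->(5,3) | p2:(3,3)->(4,3) | p3:(5,1)->(5,2)
Step 2: p0:(1,4)->(1,3) | p1:(5,3)->(5,4)->EXIT | p2:(4,3)->(5,3) | p3:(5,2)->(5,3)
Step 3: p0:(1,3)->(1,2) | p1:escaped | p2:(5,3)->(5,4)->EXIT | p3:(5,3)->(5,4)->EXIT

(1,2) ESCAPED ESCAPED ESCAPED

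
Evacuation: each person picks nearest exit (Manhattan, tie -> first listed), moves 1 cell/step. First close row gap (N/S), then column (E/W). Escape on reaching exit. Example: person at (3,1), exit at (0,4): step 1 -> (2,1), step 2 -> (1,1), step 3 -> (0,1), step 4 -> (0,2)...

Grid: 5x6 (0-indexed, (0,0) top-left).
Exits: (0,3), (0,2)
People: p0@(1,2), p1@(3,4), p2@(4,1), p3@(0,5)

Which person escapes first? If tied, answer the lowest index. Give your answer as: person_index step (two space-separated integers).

Step 1: p0:(1,2)->(0,2)->EXIT | p1:(3,4)->(2,4) | p2:(4,1)->(3,1) | p3:(0,5)->(0,4)
Step 2: p0:escaped | p1:(2,4)->(1,4) | p2:(3,1)->(2,1) | p3:(0,4)->(0,3)->EXIT
Step 3: p0:escaped | p1:(1,4)->(0,4) | p2:(2,1)->(1,1) | p3:escaped
Step 4: p0:escaped | p1:(0,4)->(0,3)->EXIT | p2:(1,1)->(0,1) | p3:escaped
Step 5: p0:escaped | p1:escaped | p2:(0,1)->(0,2)->EXIT | p3:escaped
Exit steps: [1, 4, 5, 2]
First to escape: p0 at step 1

Answer: 0 1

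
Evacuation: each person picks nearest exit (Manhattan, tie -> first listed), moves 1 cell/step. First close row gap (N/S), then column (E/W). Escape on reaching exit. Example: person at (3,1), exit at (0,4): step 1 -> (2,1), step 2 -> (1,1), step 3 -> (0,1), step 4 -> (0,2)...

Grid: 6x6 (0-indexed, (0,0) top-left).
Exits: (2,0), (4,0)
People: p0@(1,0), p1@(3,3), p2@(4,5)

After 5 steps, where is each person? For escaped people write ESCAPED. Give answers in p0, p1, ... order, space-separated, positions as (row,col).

Step 1: p0:(1,0)->(2,0)->EXIT | p1:(3,3)->(2,3) | p2:(4,5)->(4,4)
Step 2: p0:escaped | p1:(2,3)->(2,2) | p2:(4,4)->(4,3)
Step 3: p0:escaped | p1:(2,2)->(2,1) | p2:(4,3)->(4,2)
Step 4: p0:escaped | p1:(2,1)->(2,0)->EXIT | p2:(4,2)->(4,1)
Step 5: p0:escaped | p1:escaped | p2:(4,1)->(4,0)->EXIT

ESCAPED ESCAPED ESCAPED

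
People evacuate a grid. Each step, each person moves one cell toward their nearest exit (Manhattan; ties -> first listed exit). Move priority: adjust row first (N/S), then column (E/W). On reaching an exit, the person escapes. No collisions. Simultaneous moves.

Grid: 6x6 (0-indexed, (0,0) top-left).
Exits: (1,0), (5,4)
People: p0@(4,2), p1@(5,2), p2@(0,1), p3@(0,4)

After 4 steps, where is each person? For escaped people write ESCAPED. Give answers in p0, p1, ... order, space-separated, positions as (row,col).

Step 1: p0:(4,2)->(5,2) | p1:(5,2)->(5,3) | p2:(0,1)->(1,1) | p3:(0,4)->(1,4)
Step 2: p0:(5,2)->(5,3) | p1:(5,3)->(5,4)->EXIT | p2:(1,1)->(1,0)->EXIT | p3:(1,4)->(1,3)
Step 3: p0:(5,3)->(5,4)->EXIT | p1:escaped | p2:escaped | p3:(1,3)->(1,2)
Step 4: p0:escaped | p1:escaped | p2:escaped | p3:(1,2)->(1,1)

ESCAPED ESCAPED ESCAPED (1,1)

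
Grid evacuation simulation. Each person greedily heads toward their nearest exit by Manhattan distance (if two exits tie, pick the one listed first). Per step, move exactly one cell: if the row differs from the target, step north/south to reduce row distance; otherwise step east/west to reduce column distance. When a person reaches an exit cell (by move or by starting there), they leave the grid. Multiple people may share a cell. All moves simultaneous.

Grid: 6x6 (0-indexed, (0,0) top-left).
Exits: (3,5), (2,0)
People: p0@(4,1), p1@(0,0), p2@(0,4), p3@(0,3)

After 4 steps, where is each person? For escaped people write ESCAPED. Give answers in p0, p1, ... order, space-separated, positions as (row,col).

Step 1: p0:(4,1)->(3,1) | p1:(0,0)->(1,0) | p2:(0,4)->(1,4) | p3:(0,3)->(1,3)
Step 2: p0:(3,1)->(2,1) | p1:(1,0)->(2,0)->EXIT | p2:(1,4)->(2,4) | p3:(1,3)->(2,3)
Step 3: p0:(2,1)->(2,0)->EXIT | p1:escaped | p2:(2,4)->(3,4) | p3:(2,3)->(3,3)
Step 4: p0:escaped | p1:escaped | p2:(3,4)->(3,5)->EXIT | p3:(3,3)->(3,4)

ESCAPED ESCAPED ESCAPED (3,4)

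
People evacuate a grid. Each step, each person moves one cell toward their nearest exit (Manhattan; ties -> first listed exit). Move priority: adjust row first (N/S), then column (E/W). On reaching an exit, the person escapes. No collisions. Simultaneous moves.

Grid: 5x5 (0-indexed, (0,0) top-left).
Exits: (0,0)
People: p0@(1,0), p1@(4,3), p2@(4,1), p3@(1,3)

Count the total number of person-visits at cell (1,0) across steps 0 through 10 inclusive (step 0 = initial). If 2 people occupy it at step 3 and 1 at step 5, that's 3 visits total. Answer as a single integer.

Step 0: p0@(1,0) p1@(4,3) p2@(4,1) p3@(1,3) -> at (1,0): 1 [p0], cum=1
Step 1: p0@ESC p1@(3,3) p2@(3,1) p3@(0,3) -> at (1,0): 0 [-], cum=1
Step 2: p0@ESC p1@(2,3) p2@(2,1) p3@(0,2) -> at (1,0): 0 [-], cum=1
Step 3: p0@ESC p1@(1,3) p2@(1,1) p3@(0,1) -> at (1,0): 0 [-], cum=1
Step 4: p0@ESC p1@(0,3) p2@(0,1) p3@ESC -> at (1,0): 0 [-], cum=1
Step 5: p0@ESC p1@(0,2) p2@ESC p3@ESC -> at (1,0): 0 [-], cum=1
Step 6: p0@ESC p1@(0,1) p2@ESC p3@ESC -> at (1,0): 0 [-], cum=1
Step 7: p0@ESC p1@ESC p2@ESC p3@ESC -> at (1,0): 0 [-], cum=1
Total visits = 1

Answer: 1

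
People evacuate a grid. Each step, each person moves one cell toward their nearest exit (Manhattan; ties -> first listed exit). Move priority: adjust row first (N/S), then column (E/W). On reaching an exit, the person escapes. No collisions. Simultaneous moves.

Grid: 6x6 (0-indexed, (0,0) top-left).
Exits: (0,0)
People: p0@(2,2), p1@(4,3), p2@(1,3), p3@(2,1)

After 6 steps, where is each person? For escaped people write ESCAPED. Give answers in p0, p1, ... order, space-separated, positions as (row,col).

Step 1: p0:(2,2)->(1,2) | p1:(4,3)->(3,3) | p2:(1,3)->(0,3) | p3:(2,1)->(1,1)
Step 2: p0:(1,2)->(0,2) | p1:(3,3)->(2,3) | p2:(0,3)->(0,2) | p3:(1,1)->(0,1)
Step 3: p0:(0,2)->(0,1) | p1:(2,3)->(1,3) | p2:(0,2)->(0,1) | p3:(0,1)->(0,0)->EXIT
Step 4: p0:(0,1)->(0,0)->EXIT | p1:(1,3)->(0,3) | p2:(0,1)->(0,0)->EXIT | p3:escaped
Step 5: p0:escaped | p1:(0,3)->(0,2) | p2:escaped | p3:escaped
Step 6: p0:escaped | p1:(0,2)->(0,1) | p2:escaped | p3:escaped

ESCAPED (0,1) ESCAPED ESCAPED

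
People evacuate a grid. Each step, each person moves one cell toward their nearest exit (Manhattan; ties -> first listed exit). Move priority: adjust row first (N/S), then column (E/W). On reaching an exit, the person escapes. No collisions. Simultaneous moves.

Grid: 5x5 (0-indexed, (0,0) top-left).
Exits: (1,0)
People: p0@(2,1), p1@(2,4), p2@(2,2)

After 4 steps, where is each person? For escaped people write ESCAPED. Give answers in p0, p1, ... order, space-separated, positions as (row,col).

Step 1: p0:(2,1)->(1,1) | p1:(2,4)->(1,4) | p2:(2,2)->(1,2)
Step 2: p0:(1,1)->(1,0)->EXIT | p1:(1,4)->(1,3) | p2:(1,2)->(1,1)
Step 3: p0:escaped | p1:(1,3)->(1,2) | p2:(1,1)->(1,0)->EXIT
Step 4: p0:escaped | p1:(1,2)->(1,1) | p2:escaped

ESCAPED (1,1) ESCAPED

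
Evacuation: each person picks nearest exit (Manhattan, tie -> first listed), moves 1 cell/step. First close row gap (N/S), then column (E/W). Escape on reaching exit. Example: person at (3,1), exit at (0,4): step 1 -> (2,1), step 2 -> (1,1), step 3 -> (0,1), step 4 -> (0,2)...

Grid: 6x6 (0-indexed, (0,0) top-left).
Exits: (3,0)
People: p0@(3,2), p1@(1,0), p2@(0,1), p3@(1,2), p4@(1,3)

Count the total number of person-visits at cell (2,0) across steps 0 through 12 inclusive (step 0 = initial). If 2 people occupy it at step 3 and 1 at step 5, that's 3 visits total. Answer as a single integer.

Step 0: p0@(3,2) p1@(1,0) p2@(0,1) p3@(1,2) p4@(1,3) -> at (2,0): 0 [-], cum=0
Step 1: p0@(3,1) p1@(2,0) p2@(1,1) p3@(2,2) p4@(2,3) -> at (2,0): 1 [p1], cum=1
Step 2: p0@ESC p1@ESC p2@(2,1) p3@(3,2) p4@(3,3) -> at (2,0): 0 [-], cum=1
Step 3: p0@ESC p1@ESC p2@(3,1) p3@(3,1) p4@(3,2) -> at (2,0): 0 [-], cum=1
Step 4: p0@ESC p1@ESC p2@ESC p3@ESC p4@(3,1) -> at (2,0): 0 [-], cum=1
Step 5: p0@ESC p1@ESC p2@ESC p3@ESC p4@ESC -> at (2,0): 0 [-], cum=1
Total visits = 1

Answer: 1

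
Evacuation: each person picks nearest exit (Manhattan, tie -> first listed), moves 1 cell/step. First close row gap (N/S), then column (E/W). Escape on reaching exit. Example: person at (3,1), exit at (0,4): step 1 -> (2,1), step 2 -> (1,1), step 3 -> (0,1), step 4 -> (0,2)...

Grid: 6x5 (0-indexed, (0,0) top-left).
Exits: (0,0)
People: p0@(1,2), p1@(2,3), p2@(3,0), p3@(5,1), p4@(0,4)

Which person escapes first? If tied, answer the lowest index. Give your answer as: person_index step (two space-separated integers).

Answer: 0 3

Derivation:
Step 1: p0:(1,2)->(0,2) | p1:(2,3)->(1,3) | p2:(3,0)->(2,0) | p3:(5,1)->(4,1) | p4:(0,4)->(0,3)
Step 2: p0:(0,2)->(0,1) | p1:(1,3)->(0,3) | p2:(2,0)->(1,0) | p3:(4,1)->(3,1) | p4:(0,3)->(0,2)
Step 3: p0:(0,1)->(0,0)->EXIT | p1:(0,3)->(0,2) | p2:(1,0)->(0,0)->EXIT | p3:(3,1)->(2,1) | p4:(0,2)->(0,1)
Step 4: p0:escaped | p1:(0,2)->(0,1) | p2:escaped | p3:(2,1)->(1,1) | p4:(0,1)->(0,0)->EXIT
Step 5: p0:escaped | p1:(0,1)->(0,0)->EXIT | p2:escaped | p3:(1,1)->(0,1) | p4:escaped
Step 6: p0:escaped | p1:escaped | p2:escaped | p3:(0,1)->(0,0)->EXIT | p4:escaped
Exit steps: [3, 5, 3, 6, 4]
First to escape: p0 at step 3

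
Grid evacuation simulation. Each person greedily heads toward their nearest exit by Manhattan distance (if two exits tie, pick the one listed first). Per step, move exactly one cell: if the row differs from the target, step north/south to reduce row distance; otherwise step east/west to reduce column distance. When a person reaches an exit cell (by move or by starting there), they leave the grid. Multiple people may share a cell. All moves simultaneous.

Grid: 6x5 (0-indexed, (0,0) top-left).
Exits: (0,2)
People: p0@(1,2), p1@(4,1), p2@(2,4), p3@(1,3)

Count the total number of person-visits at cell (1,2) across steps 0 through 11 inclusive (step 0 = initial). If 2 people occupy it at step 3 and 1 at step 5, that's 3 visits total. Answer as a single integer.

Answer: 1

Derivation:
Step 0: p0@(1,2) p1@(4,1) p2@(2,4) p3@(1,3) -> at (1,2): 1 [p0], cum=1
Step 1: p0@ESC p1@(3,1) p2@(1,4) p3@(0,3) -> at (1,2): 0 [-], cum=1
Step 2: p0@ESC p1@(2,1) p2@(0,4) p3@ESC -> at (1,2): 0 [-], cum=1
Step 3: p0@ESC p1@(1,1) p2@(0,3) p3@ESC -> at (1,2): 0 [-], cum=1
Step 4: p0@ESC p1@(0,1) p2@ESC p3@ESC -> at (1,2): 0 [-], cum=1
Step 5: p0@ESC p1@ESC p2@ESC p3@ESC -> at (1,2): 0 [-], cum=1
Total visits = 1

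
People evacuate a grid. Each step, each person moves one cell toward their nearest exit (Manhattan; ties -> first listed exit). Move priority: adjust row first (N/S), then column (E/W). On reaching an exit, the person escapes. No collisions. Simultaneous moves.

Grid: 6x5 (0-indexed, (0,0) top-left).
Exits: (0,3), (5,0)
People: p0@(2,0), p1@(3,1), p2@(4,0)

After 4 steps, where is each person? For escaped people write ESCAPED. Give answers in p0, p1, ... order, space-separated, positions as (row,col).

Step 1: p0:(2,0)->(3,0) | p1:(3,1)->(4,1) | p2:(4,0)->(5,0)->EXIT
Step 2: p0:(3,0)->(4,0) | p1:(4,1)->(5,1) | p2:escaped
Step 3: p0:(4,0)->(5,0)->EXIT | p1:(5,1)->(5,0)->EXIT | p2:escaped

ESCAPED ESCAPED ESCAPED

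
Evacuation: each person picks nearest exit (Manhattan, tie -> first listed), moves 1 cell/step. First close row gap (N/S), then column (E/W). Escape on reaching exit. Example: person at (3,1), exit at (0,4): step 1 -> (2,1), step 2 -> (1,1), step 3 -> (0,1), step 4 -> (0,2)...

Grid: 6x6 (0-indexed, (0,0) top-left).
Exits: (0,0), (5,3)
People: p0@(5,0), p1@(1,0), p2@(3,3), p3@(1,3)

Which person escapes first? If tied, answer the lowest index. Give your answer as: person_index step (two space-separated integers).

Step 1: p0:(5,0)->(5,1) | p1:(1,0)->(0,0)->EXIT | p2:(3,3)->(4,3) | p3:(1,3)->(0,3)
Step 2: p0:(5,1)->(5,2) | p1:escaped | p2:(4,3)->(5,3)->EXIT | p3:(0,3)->(0,2)
Step 3: p0:(5,2)->(5,3)->EXIT | p1:escaped | p2:escaped | p3:(0,2)->(0,1)
Step 4: p0:escaped | p1:escaped | p2:escaped | p3:(0,1)->(0,0)->EXIT
Exit steps: [3, 1, 2, 4]
First to escape: p1 at step 1

Answer: 1 1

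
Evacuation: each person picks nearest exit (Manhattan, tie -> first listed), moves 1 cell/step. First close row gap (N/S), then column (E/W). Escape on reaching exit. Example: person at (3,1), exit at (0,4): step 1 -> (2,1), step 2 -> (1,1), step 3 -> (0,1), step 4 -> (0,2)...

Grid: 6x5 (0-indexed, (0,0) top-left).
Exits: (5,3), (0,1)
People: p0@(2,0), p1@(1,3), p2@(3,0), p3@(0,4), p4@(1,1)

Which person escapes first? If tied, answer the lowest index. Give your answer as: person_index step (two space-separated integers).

Answer: 4 1

Derivation:
Step 1: p0:(2,0)->(1,0) | p1:(1,3)->(0,3) | p2:(3,0)->(2,0) | p3:(0,4)->(0,3) | p4:(1,1)->(0,1)->EXIT
Step 2: p0:(1,0)->(0,0) | p1:(0,3)->(0,2) | p2:(2,0)->(1,0) | p3:(0,3)->(0,2) | p4:escaped
Step 3: p0:(0,0)->(0,1)->EXIT | p1:(0,2)->(0,1)->EXIT | p2:(1,0)->(0,0) | p3:(0,2)->(0,1)->EXIT | p4:escaped
Step 4: p0:escaped | p1:escaped | p2:(0,0)->(0,1)->EXIT | p3:escaped | p4:escaped
Exit steps: [3, 3, 4, 3, 1]
First to escape: p4 at step 1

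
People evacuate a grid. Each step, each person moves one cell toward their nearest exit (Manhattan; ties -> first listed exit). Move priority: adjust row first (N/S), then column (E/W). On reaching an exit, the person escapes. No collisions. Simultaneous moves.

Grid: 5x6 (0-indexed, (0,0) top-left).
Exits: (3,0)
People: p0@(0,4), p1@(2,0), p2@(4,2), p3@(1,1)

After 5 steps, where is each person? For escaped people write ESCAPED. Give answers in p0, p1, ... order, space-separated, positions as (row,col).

Step 1: p0:(0,4)->(1,4) | p1:(2,0)->(3,0)->EXIT | p2:(4,2)->(3,2) | p3:(1,1)->(2,1)
Step 2: p0:(1,4)->(2,4) | p1:escaped | p2:(3,2)->(3,1) | p3:(2,1)->(3,1)
Step 3: p0:(2,4)->(3,4) | p1:escaped | p2:(3,1)->(3,0)->EXIT | p3:(3,1)->(3,0)->EXIT
Step 4: p0:(3,4)->(3,3) | p1:escaped | p2:escaped | p3:escaped
Step 5: p0:(3,3)->(3,2) | p1:escaped | p2:escaped | p3:escaped

(3,2) ESCAPED ESCAPED ESCAPED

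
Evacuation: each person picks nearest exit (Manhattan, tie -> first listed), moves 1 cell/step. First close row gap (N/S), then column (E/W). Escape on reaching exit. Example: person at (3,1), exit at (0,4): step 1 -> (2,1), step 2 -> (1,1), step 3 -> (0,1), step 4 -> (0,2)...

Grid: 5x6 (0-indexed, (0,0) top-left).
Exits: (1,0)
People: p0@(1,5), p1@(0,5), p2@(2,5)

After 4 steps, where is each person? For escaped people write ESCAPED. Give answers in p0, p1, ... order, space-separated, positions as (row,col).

Step 1: p0:(1,5)->(1,4) | p1:(0,5)->(1,5) | p2:(2,5)->(1,5)
Step 2: p0:(1,4)->(1,3) | p1:(1,5)->(1,4) | p2:(1,5)->(1,4)
Step 3: p0:(1,3)->(1,2) | p1:(1,4)->(1,3) | p2:(1,4)->(1,3)
Step 4: p0:(1,2)->(1,1) | p1:(1,3)->(1,2) | p2:(1,3)->(1,2)

(1,1) (1,2) (1,2)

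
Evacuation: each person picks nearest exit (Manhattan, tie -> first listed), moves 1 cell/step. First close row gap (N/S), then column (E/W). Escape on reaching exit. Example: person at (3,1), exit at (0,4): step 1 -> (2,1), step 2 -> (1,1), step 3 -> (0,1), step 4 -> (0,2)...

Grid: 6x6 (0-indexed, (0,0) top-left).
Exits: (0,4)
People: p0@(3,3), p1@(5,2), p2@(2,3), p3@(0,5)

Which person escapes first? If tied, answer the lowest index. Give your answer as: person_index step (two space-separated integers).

Answer: 3 1

Derivation:
Step 1: p0:(3,3)->(2,3) | p1:(5,2)->(4,2) | p2:(2,3)->(1,3) | p3:(0,5)->(0,4)->EXIT
Step 2: p0:(2,3)->(1,3) | p1:(4,2)->(3,2) | p2:(1,3)->(0,3) | p3:escaped
Step 3: p0:(1,3)->(0,3) | p1:(3,2)->(2,2) | p2:(0,3)->(0,4)->EXIT | p3:escaped
Step 4: p0:(0,3)->(0,4)->EXIT | p1:(2,2)->(1,2) | p2:escaped | p3:escaped
Step 5: p0:escaped | p1:(1,2)->(0,2) | p2:escaped | p3:escaped
Step 6: p0:escaped | p1:(0,2)->(0,3) | p2:escaped | p3:escaped
Step 7: p0:escaped | p1:(0,3)->(0,4)->EXIT | p2:escaped | p3:escaped
Exit steps: [4, 7, 3, 1]
First to escape: p3 at step 1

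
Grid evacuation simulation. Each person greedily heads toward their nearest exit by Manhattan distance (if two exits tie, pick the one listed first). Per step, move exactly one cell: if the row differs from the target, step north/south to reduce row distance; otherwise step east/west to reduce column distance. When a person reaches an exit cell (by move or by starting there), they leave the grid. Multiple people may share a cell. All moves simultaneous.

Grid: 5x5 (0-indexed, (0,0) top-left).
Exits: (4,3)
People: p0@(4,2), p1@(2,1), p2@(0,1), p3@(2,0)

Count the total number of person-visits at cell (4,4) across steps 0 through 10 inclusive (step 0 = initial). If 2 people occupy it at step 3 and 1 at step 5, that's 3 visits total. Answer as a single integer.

Answer: 0

Derivation:
Step 0: p0@(4,2) p1@(2,1) p2@(0,1) p3@(2,0) -> at (4,4): 0 [-], cum=0
Step 1: p0@ESC p1@(3,1) p2@(1,1) p3@(3,0) -> at (4,4): 0 [-], cum=0
Step 2: p0@ESC p1@(4,1) p2@(2,1) p3@(4,0) -> at (4,4): 0 [-], cum=0
Step 3: p0@ESC p1@(4,2) p2@(3,1) p3@(4,1) -> at (4,4): 0 [-], cum=0
Step 4: p0@ESC p1@ESC p2@(4,1) p3@(4,2) -> at (4,4): 0 [-], cum=0
Step 5: p0@ESC p1@ESC p2@(4,2) p3@ESC -> at (4,4): 0 [-], cum=0
Step 6: p0@ESC p1@ESC p2@ESC p3@ESC -> at (4,4): 0 [-], cum=0
Total visits = 0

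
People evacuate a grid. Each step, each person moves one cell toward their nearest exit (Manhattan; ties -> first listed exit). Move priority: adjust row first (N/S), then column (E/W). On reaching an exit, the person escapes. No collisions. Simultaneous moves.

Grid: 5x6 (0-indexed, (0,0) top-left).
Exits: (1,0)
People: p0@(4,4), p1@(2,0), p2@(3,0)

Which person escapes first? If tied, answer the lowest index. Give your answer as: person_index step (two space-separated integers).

Answer: 1 1

Derivation:
Step 1: p0:(4,4)->(3,4) | p1:(2,0)->(1,0)->EXIT | p2:(3,0)->(2,0)
Step 2: p0:(3,4)->(2,4) | p1:escaped | p2:(2,0)->(1,0)->EXIT
Step 3: p0:(2,4)->(1,4) | p1:escaped | p2:escaped
Step 4: p0:(1,4)->(1,3) | p1:escaped | p2:escaped
Step 5: p0:(1,3)->(1,2) | p1:escaped | p2:escaped
Step 6: p0:(1,2)->(1,1) | p1:escaped | p2:escaped
Step 7: p0:(1,1)->(1,0)->EXIT | p1:escaped | p2:escaped
Exit steps: [7, 1, 2]
First to escape: p1 at step 1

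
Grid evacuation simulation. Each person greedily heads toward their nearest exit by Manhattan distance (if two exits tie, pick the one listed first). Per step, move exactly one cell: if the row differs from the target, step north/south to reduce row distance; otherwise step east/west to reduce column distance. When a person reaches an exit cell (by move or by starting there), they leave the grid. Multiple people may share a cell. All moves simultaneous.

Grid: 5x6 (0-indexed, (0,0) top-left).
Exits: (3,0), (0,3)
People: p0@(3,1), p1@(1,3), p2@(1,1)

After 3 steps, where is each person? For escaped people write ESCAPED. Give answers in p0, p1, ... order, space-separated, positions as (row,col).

Step 1: p0:(3,1)->(3,0)->EXIT | p1:(1,3)->(0,3)->EXIT | p2:(1,1)->(2,1)
Step 2: p0:escaped | p1:escaped | p2:(2,1)->(3,1)
Step 3: p0:escaped | p1:escaped | p2:(3,1)->(3,0)->EXIT

ESCAPED ESCAPED ESCAPED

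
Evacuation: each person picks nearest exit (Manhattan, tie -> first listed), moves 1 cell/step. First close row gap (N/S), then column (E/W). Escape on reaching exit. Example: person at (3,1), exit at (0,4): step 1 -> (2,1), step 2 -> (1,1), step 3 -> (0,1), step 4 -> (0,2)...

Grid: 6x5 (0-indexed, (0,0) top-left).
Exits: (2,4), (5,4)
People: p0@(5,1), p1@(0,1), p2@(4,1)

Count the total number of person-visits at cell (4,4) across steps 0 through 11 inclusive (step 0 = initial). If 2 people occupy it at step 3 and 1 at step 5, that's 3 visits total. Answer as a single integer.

Answer: 0

Derivation:
Step 0: p0@(5,1) p1@(0,1) p2@(4,1) -> at (4,4): 0 [-], cum=0
Step 1: p0@(5,2) p1@(1,1) p2@(5,1) -> at (4,4): 0 [-], cum=0
Step 2: p0@(5,3) p1@(2,1) p2@(5,2) -> at (4,4): 0 [-], cum=0
Step 3: p0@ESC p1@(2,2) p2@(5,3) -> at (4,4): 0 [-], cum=0
Step 4: p0@ESC p1@(2,3) p2@ESC -> at (4,4): 0 [-], cum=0
Step 5: p0@ESC p1@ESC p2@ESC -> at (4,4): 0 [-], cum=0
Total visits = 0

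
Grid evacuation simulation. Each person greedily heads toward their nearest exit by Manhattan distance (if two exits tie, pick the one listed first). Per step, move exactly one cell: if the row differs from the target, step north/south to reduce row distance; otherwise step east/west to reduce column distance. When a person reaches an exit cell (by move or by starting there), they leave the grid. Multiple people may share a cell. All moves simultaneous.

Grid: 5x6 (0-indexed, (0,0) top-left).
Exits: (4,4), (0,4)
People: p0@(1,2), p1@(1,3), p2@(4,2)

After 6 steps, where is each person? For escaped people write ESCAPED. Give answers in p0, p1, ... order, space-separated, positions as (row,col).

Step 1: p0:(1,2)->(0,2) | p1:(1,3)->(0,3) | p2:(4,2)->(4,3)
Step 2: p0:(0,2)->(0,3) | p1:(0,3)->(0,4)->EXIT | p2:(4,3)->(4,4)->EXIT
Step 3: p0:(0,3)->(0,4)->EXIT | p1:escaped | p2:escaped

ESCAPED ESCAPED ESCAPED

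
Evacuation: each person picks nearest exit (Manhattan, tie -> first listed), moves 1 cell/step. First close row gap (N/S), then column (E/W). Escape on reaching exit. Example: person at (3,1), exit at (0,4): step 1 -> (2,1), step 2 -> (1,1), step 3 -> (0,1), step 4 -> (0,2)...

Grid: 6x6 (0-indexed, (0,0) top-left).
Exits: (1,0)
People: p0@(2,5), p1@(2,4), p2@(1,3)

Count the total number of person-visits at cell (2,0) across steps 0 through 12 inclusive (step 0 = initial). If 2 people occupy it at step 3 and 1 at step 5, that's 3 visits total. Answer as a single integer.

Step 0: p0@(2,5) p1@(2,4) p2@(1,3) -> at (2,0): 0 [-], cum=0
Step 1: p0@(1,5) p1@(1,4) p2@(1,2) -> at (2,0): 0 [-], cum=0
Step 2: p0@(1,4) p1@(1,3) p2@(1,1) -> at (2,0): 0 [-], cum=0
Step 3: p0@(1,3) p1@(1,2) p2@ESC -> at (2,0): 0 [-], cum=0
Step 4: p0@(1,2) p1@(1,1) p2@ESC -> at (2,0): 0 [-], cum=0
Step 5: p0@(1,1) p1@ESC p2@ESC -> at (2,0): 0 [-], cum=0
Step 6: p0@ESC p1@ESC p2@ESC -> at (2,0): 0 [-], cum=0
Total visits = 0

Answer: 0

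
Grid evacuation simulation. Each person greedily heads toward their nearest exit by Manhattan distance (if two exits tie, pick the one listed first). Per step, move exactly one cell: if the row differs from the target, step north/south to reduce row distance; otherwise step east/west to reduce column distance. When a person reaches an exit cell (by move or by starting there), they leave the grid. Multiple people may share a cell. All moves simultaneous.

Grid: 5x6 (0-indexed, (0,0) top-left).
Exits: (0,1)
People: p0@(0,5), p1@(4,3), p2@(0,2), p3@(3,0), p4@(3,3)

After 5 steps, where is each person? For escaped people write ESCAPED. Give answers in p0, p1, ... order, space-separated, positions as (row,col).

Step 1: p0:(0,5)->(0,4) | p1:(4,3)->(3,3) | p2:(0,2)->(0,1)->EXIT | p3:(3,0)->(2,0) | p4:(3,3)->(2,3)
Step 2: p0:(0,4)->(0,3) | p1:(3,3)->(2,3) | p2:escaped | p3:(2,0)->(1,0) | p4:(2,3)->(1,3)
Step 3: p0:(0,3)->(0,2) | p1:(2,3)->(1,3) | p2:escaped | p3:(1,0)->(0,0) | p4:(1,3)->(0,3)
Step 4: p0:(0,2)->(0,1)->EXIT | p1:(1,3)->(0,3) | p2:escaped | p3:(0,0)->(0,1)->EXIT | p4:(0,3)->(0,2)
Step 5: p0:escaped | p1:(0,3)->(0,2) | p2:escaped | p3:escaped | p4:(0,2)->(0,1)->EXIT

ESCAPED (0,2) ESCAPED ESCAPED ESCAPED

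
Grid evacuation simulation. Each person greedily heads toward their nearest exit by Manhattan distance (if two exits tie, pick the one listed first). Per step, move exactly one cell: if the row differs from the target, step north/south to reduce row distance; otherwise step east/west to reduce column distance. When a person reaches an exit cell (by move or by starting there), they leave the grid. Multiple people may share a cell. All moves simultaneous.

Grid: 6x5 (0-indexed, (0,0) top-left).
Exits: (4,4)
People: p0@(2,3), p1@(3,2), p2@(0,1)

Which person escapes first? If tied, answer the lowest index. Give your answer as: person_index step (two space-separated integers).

Step 1: p0:(2,3)->(3,3) | p1:(3,2)->(4,2) | p2:(0,1)->(1,1)
Step 2: p0:(3,3)->(4,3) | p1:(4,2)->(4,3) | p2:(1,1)->(2,1)
Step 3: p0:(4,3)->(4,4)->EXIT | p1:(4,3)->(4,4)->EXIT | p2:(2,1)->(3,1)
Step 4: p0:escaped | p1:escaped | p2:(3,1)->(4,1)
Step 5: p0:escaped | p1:escaped | p2:(4,1)->(4,2)
Step 6: p0:escaped | p1:escaped | p2:(4,2)->(4,3)
Step 7: p0:escaped | p1:escaped | p2:(4,3)->(4,4)->EXIT
Exit steps: [3, 3, 7]
First to escape: p0 at step 3

Answer: 0 3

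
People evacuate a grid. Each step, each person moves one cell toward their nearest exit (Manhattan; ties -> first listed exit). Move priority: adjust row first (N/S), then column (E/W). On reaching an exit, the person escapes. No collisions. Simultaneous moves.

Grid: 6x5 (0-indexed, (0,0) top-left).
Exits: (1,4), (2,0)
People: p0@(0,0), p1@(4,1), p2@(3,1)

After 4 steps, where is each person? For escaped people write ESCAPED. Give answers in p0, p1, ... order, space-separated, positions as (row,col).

Step 1: p0:(0,0)->(1,0) | p1:(4,1)->(3,1) | p2:(3,1)->(2,1)
Step 2: p0:(1,0)->(2,0)->EXIT | p1:(3,1)->(2,1) | p2:(2,1)->(2,0)->EXIT
Step 3: p0:escaped | p1:(2,1)->(2,0)->EXIT | p2:escaped

ESCAPED ESCAPED ESCAPED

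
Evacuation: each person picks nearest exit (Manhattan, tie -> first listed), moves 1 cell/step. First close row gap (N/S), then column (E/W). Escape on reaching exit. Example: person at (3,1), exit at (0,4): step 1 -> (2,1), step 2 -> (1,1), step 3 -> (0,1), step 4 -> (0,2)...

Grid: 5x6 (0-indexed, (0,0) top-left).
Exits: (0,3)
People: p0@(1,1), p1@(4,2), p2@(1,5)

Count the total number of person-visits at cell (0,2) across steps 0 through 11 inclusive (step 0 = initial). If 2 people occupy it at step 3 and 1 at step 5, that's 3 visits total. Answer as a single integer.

Answer: 2

Derivation:
Step 0: p0@(1,1) p1@(4,2) p2@(1,5) -> at (0,2): 0 [-], cum=0
Step 1: p0@(0,1) p1@(3,2) p2@(0,5) -> at (0,2): 0 [-], cum=0
Step 2: p0@(0,2) p1@(2,2) p2@(0,4) -> at (0,2): 1 [p0], cum=1
Step 3: p0@ESC p1@(1,2) p2@ESC -> at (0,2): 0 [-], cum=1
Step 4: p0@ESC p1@(0,2) p2@ESC -> at (0,2): 1 [p1], cum=2
Step 5: p0@ESC p1@ESC p2@ESC -> at (0,2): 0 [-], cum=2
Total visits = 2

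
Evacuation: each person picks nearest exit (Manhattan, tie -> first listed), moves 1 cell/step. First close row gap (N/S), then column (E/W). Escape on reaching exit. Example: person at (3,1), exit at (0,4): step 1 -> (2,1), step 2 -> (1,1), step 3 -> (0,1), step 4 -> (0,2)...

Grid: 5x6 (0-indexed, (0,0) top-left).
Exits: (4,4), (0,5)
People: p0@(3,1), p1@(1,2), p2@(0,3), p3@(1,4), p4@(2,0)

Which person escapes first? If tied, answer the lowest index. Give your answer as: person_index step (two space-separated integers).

Answer: 2 2

Derivation:
Step 1: p0:(3,1)->(4,1) | p1:(1,2)->(0,2) | p2:(0,3)->(0,4) | p3:(1,4)->(0,4) | p4:(2,0)->(3,0)
Step 2: p0:(4,1)->(4,2) | p1:(0,2)->(0,3) | p2:(0,4)->(0,5)->EXIT | p3:(0,4)->(0,5)->EXIT | p4:(3,0)->(4,0)
Step 3: p0:(4,2)->(4,3) | p1:(0,3)->(0,4) | p2:escaped | p3:escaped | p4:(4,0)->(4,1)
Step 4: p0:(4,3)->(4,4)->EXIT | p1:(0,4)->(0,5)->EXIT | p2:escaped | p3:escaped | p4:(4,1)->(4,2)
Step 5: p0:escaped | p1:escaped | p2:escaped | p3:escaped | p4:(4,2)->(4,3)
Step 6: p0:escaped | p1:escaped | p2:escaped | p3:escaped | p4:(4,3)->(4,4)->EXIT
Exit steps: [4, 4, 2, 2, 6]
First to escape: p2 at step 2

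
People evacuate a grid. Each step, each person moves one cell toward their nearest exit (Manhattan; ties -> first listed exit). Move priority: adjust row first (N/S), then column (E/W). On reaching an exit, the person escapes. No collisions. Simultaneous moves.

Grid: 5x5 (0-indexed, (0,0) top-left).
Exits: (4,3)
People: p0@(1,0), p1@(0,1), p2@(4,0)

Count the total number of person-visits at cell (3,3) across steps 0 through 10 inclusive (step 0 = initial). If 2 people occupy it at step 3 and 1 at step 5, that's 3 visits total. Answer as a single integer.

Answer: 0

Derivation:
Step 0: p0@(1,0) p1@(0,1) p2@(4,0) -> at (3,3): 0 [-], cum=0
Step 1: p0@(2,0) p1@(1,1) p2@(4,1) -> at (3,3): 0 [-], cum=0
Step 2: p0@(3,0) p1@(2,1) p2@(4,2) -> at (3,3): 0 [-], cum=0
Step 3: p0@(4,0) p1@(3,1) p2@ESC -> at (3,3): 0 [-], cum=0
Step 4: p0@(4,1) p1@(4,1) p2@ESC -> at (3,3): 0 [-], cum=0
Step 5: p0@(4,2) p1@(4,2) p2@ESC -> at (3,3): 0 [-], cum=0
Step 6: p0@ESC p1@ESC p2@ESC -> at (3,3): 0 [-], cum=0
Total visits = 0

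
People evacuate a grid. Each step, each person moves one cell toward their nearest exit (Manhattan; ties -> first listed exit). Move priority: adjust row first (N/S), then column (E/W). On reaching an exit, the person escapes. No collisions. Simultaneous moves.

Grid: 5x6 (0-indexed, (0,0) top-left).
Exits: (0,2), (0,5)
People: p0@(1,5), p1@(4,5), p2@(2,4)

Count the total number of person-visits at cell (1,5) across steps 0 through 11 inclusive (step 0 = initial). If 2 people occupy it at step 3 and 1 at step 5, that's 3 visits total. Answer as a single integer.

Answer: 2

Derivation:
Step 0: p0@(1,5) p1@(4,5) p2@(2,4) -> at (1,5): 1 [p0], cum=1
Step 1: p0@ESC p1@(3,5) p2@(1,4) -> at (1,5): 0 [-], cum=1
Step 2: p0@ESC p1@(2,5) p2@(0,4) -> at (1,5): 0 [-], cum=1
Step 3: p0@ESC p1@(1,5) p2@ESC -> at (1,5): 1 [p1], cum=2
Step 4: p0@ESC p1@ESC p2@ESC -> at (1,5): 0 [-], cum=2
Total visits = 2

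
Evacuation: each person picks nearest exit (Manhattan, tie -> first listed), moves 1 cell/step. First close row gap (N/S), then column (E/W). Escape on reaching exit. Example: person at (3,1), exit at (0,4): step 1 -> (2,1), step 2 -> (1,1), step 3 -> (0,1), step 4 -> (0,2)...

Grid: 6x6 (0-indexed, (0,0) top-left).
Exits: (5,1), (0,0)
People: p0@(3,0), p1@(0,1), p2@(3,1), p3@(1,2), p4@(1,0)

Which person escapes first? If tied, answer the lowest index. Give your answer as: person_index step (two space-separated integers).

Answer: 1 1

Derivation:
Step 1: p0:(3,0)->(4,0) | p1:(0,1)->(0,0)->EXIT | p2:(3,1)->(4,1) | p3:(1,2)->(0,2) | p4:(1,0)->(0,0)->EXIT
Step 2: p0:(4,0)->(5,0) | p1:escaped | p2:(4,1)->(5,1)->EXIT | p3:(0,2)->(0,1) | p4:escaped
Step 3: p0:(5,0)->(5,1)->EXIT | p1:escaped | p2:escaped | p3:(0,1)->(0,0)->EXIT | p4:escaped
Exit steps: [3, 1, 2, 3, 1]
First to escape: p1 at step 1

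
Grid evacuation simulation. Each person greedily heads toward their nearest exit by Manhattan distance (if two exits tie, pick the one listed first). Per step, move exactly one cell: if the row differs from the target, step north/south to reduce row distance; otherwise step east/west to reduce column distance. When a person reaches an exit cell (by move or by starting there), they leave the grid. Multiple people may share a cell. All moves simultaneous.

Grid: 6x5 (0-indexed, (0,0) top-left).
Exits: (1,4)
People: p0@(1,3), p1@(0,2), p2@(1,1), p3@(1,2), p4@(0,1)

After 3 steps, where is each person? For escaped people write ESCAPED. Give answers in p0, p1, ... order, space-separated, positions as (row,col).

Step 1: p0:(1,3)->(1,4)->EXIT | p1:(0,2)->(1,2) | p2:(1,1)->(1,2) | p3:(1,2)->(1,3) | p4:(0,1)->(1,1)
Step 2: p0:escaped | p1:(1,2)->(1,3) | p2:(1,2)->(1,3) | p3:(1,3)->(1,4)->EXIT | p4:(1,1)->(1,2)
Step 3: p0:escaped | p1:(1,3)->(1,4)->EXIT | p2:(1,3)->(1,4)->EXIT | p3:escaped | p4:(1,2)->(1,3)

ESCAPED ESCAPED ESCAPED ESCAPED (1,3)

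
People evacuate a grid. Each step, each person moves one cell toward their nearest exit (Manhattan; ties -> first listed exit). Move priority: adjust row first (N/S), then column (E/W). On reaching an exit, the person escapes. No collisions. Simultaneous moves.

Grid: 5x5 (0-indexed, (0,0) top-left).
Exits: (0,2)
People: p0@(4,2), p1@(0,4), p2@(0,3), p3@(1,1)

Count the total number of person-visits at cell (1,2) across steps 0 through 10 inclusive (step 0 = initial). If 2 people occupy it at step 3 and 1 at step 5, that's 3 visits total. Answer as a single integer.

Step 0: p0@(4,2) p1@(0,4) p2@(0,3) p3@(1,1) -> at (1,2): 0 [-], cum=0
Step 1: p0@(3,2) p1@(0,3) p2@ESC p3@(0,1) -> at (1,2): 0 [-], cum=0
Step 2: p0@(2,2) p1@ESC p2@ESC p3@ESC -> at (1,2): 0 [-], cum=0
Step 3: p0@(1,2) p1@ESC p2@ESC p3@ESC -> at (1,2): 1 [p0], cum=1
Step 4: p0@ESC p1@ESC p2@ESC p3@ESC -> at (1,2): 0 [-], cum=1
Total visits = 1

Answer: 1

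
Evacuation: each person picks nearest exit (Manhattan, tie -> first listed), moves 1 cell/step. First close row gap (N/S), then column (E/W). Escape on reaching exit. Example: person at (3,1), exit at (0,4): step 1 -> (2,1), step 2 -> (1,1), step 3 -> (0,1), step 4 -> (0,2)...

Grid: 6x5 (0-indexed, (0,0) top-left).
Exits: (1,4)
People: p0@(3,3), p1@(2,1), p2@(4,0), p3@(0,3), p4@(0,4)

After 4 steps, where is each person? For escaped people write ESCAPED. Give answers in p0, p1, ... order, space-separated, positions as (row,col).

Step 1: p0:(3,3)->(2,3) | p1:(2,1)->(1,1) | p2:(4,0)->(3,0) | p3:(0,3)->(1,3) | p4:(0,4)->(1,4)->EXIT
Step 2: p0:(2,3)->(1,3) | p1:(1,1)->(1,2) | p2:(3,0)->(2,0) | p3:(1,3)->(1,4)->EXIT | p4:escaped
Step 3: p0:(1,3)->(1,4)->EXIT | p1:(1,2)->(1,3) | p2:(2,0)->(1,0) | p3:escaped | p4:escaped
Step 4: p0:escaped | p1:(1,3)->(1,4)->EXIT | p2:(1,0)->(1,1) | p3:escaped | p4:escaped

ESCAPED ESCAPED (1,1) ESCAPED ESCAPED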